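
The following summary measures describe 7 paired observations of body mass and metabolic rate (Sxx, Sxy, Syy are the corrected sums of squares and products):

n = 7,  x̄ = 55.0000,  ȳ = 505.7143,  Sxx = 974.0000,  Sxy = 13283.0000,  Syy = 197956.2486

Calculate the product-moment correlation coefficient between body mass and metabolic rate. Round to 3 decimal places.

r = Sxy/√(Sxx·Syy) = 13283/√(192809386.1364) = 13283/13885.581952 = 0.956604

0.957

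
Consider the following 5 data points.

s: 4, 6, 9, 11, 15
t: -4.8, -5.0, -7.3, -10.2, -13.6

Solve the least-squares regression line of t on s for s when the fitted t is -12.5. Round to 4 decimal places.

14.0743

n = 5, Σx = 45, Σy = -40.9, Σxy = -431.1, Σx² = 479
Sxx = Σx² − (Σx)²/n = 479 − 405 = 74
Sxy = Σxy − (Σx)(Σy)/n = -431.1 − (-368.1) = -63
b = Sxy/Sxx = -63/74 = -0.851351
a = ȳ − b·x̄ = -8.18 − (-0.851351)·9 = -0.517838
Set a + b·x = -12.5: x = (-12.5 − (-0.517838)) / (-0.851351) = 14.074286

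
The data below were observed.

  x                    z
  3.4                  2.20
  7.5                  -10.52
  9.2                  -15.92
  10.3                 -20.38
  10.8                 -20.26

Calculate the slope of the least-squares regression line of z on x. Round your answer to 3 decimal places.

n = 5, Σx = 41.2, Σy = -64.88, Σxy = -646.606, Σx² = 375.18
Sxx = Σx² − (Σx)²/n = 375.18 − 339.488 = 35.692
Sxy = Σxy − (Σx)(Σy)/n = -646.606 − (-534.6112) = -111.9948
b = Sxy/Sxx = -111.9948/35.692 = -3.137812

-3.138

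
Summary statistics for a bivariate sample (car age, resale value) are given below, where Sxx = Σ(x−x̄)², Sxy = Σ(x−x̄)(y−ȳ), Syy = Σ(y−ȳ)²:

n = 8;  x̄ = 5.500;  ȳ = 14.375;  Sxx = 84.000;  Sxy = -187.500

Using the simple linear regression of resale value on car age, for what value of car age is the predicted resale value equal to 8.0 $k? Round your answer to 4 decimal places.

8.3560

b = Sxy/Sxx = -187.5/84 = -2.232143
a = ȳ − b·x̄ = 14.375 − (-2.232143)·5.5 = 26.651786
Set a + b·x = 8.0: x = (8.0 − 26.651786) / (-2.232143) = 8.356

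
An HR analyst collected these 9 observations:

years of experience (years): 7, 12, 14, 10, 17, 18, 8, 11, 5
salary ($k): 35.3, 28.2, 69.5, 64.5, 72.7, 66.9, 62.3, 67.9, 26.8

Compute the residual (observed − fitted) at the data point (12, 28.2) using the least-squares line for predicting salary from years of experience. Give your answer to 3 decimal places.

n = 9, Σx = 102, Σy = 494.1, Σxy = 6022.9, Σx² = 1312
Sxx = Σx² − (Σx)²/n = 1312 − 1156 = 156
Sxy = Σxy − (Σx)(Σy)/n = 6022.9 − 5599.8 = 423.1
b = Sxy/Sxx = 423.1/156 = 2.712179
a = ȳ − b·x̄ = 54.9 − 2.712179·11.333333 = 24.161966
ŷ(12) = 24.161966 + 2.712179·12 = 56.708120
residual = y − ŷ = 28.2 − 56.708120 = -28.508120

-28.508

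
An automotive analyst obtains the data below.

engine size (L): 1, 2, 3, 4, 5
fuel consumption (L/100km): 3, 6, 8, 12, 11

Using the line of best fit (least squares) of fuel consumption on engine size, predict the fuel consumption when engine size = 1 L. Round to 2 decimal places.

3.60

n = 5, Σx = 15, Σy = 40, Σxy = 142, Σx² = 55
Sxx = Σx² − (Σx)²/n = 55 − 45 = 10
Sxy = Σxy − (Σx)(Σy)/n = 142 − 120 = 22
b = Sxy/Sxx = 22/10 = 2.2
a = ȳ − b·x̄ = 8 − 2.2·3 = 1.4
ŷ(1) = a + b·1 = 1.4 + 2.2·1 = 3.6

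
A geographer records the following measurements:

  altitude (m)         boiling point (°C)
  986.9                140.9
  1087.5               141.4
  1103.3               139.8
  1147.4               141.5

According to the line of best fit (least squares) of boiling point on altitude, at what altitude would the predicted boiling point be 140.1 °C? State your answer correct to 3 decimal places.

486.318

n = 4, Σx = 4325.1, Σy = 563.6, Σxy = 609425.15, Σx² = 4690425.51
Sxx = Σx² − (Σx)²/n = 4690425.51 − 4676622.5025 = 13803.0075
Sxy = Σxy − (Σx)(Σy)/n = 609425.15 − 609406.59 = 18.56
b = Sxy/Sxx = 18.56/13803.0075 = 0.001345
a = ȳ − b·x̄ = 140.9 − 0.001345·1081.275 = 139.446080
Set a + b·x = 140.1: x = (140.1 − 139.446080) / 0.001345 = 486.317780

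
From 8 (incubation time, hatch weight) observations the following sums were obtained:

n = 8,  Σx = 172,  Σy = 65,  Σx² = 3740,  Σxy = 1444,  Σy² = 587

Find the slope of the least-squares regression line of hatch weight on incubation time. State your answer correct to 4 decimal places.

Sxx = Σx² − (Σx)²/n = 3740 − 3698 = 42
Sxy = Σxy − (Σx)(Σy)/n = 1444 − 1397.5 = 46.5
b = Sxy/Sxx = 46.5/42 = 1.107143

1.1071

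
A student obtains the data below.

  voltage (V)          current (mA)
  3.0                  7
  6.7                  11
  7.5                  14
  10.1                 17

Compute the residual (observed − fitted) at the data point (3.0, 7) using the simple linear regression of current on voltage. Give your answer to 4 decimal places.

n = 4, Σx = 27.3, Σy = 49, Σxy = 371.4, Σx² = 212.15
Sxx = Σx² − (Σx)²/n = 212.15 − 186.3225 = 25.8275
Sxy = Σxy − (Σx)(Σy)/n = 371.4 − 334.425 = 36.975
b = Sxy/Sxx = 36.975/25.8275 = 1.431614
a = ȳ − b·x̄ = 12.25 − 1.431614·6.825 = 2.479237
ŷ(3.0) = 2.479237 + 1.431614·3 = 6.774078
residual = y − ŷ = 7 − 6.774078 = 0.225922

0.2259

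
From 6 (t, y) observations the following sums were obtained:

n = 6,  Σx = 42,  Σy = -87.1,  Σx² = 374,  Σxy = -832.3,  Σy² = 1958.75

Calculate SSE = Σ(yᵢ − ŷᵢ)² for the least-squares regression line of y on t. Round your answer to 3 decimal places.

74.964

Sxx = Σx² − (Σx)²/n = 374 − 294 = 80
Sxy = Σxy − (Σx)(Σy)/n = -832.3 − (-609.7) = -222.6
Syy = Σy² − (Σy)²/n = 1958.75 − 1264.401667 = 694.348333
b = Sxy/Sxx = -222.6/80 = -2.7825
SSE = Syy − b·Sxy = 694.348333 − (-2.7825)·(-222.6) = 74.963833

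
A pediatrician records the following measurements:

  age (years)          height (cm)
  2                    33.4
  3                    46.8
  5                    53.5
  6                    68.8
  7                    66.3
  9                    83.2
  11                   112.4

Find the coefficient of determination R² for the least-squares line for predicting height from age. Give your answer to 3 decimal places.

n = 7, Σx = 43, Σy = 464.4, Σxy = 3336.8, Σx² = 325, Σy² = 34853.18
Sxx = Σx² − (Σx)²/n = 325 − 264.142857 = 60.857143
Sxy = Σxy − (Σx)(Σy)/n = 3336.8 − 2852.742857 = 484.057143
Syy = Σy² − (Σy)²/n = 34853.18 − 30809.622857 = 4043.557143
R² = Sxy²/(Sxx·Syy) = (484.057143)²/(60.857143·4043.557143) = 0.952178

0.952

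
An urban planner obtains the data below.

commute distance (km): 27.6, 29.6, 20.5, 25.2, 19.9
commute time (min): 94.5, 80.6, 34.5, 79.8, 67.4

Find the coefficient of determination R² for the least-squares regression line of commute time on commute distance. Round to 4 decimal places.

0.5572

n = 5, Σx = 122.8, Σy = 356.8, Σxy = 9053.43, Σx² = 3089.22, Σy² = 27527.66
Sxx = Σx² − (Σx)²/n = 3089.22 − 3015.968 = 73.252
Sxy = Σxy − (Σx)(Σy)/n = 9053.43 − 8763.008 = 290.422
Syy = Σy² − (Σy)²/n = 27527.66 − 25461.248 = 2066.412
R² = Sxy²/(Sxx·Syy) = (290.422)²/(73.252·2066.412) = 0.557215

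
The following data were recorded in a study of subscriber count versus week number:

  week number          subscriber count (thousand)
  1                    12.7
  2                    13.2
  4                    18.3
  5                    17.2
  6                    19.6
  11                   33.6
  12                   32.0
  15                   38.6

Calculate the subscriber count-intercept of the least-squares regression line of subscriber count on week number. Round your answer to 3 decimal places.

9.457

n = 8, Σx = 56, Σy = 185.2, Σxy = 1648.5, Σx² = 572
Sxx = Σx² − (Σx)²/n = 572 − 392 = 180
Sxy = Σxy − (Σx)(Σy)/n = 1648.5 − 1296.4 = 352.1
b = Sxy/Sxx = 352.1/180 = 1.956111
a = ȳ − b·x̄ = 23.15 − 1.956111·7 = 9.457222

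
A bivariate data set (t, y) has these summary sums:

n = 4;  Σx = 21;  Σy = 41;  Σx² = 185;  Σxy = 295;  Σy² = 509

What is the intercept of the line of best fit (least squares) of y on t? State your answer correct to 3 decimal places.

Sxx = Σx² − (Σx)²/n = 185 − 110.25 = 74.75
Sxy = Σxy − (Σx)(Σy)/n = 295 − 215.25 = 79.75
b = Sxy/Sxx = 79.75/74.75 = 1.066890
a = ȳ − b·x̄ = 10.25 − 1.066890·5.25 = 4.648829

4.649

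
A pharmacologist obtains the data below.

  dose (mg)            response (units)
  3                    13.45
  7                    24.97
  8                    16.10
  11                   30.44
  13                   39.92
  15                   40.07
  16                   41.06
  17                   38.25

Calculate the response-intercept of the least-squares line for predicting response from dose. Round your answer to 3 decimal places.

6.766

n = 8, Σx = 90, Σy = 244.26, Σxy = 3106, Σx² = 1182
Sxx = Σx² − (Σx)²/n = 1182 − 1012.5 = 169.5
Sxy = Σxy − (Σx)(Σy)/n = 3106 − 2747.925 = 358.075
b = Sxy/Sxx = 358.075/169.5 = 2.112537
a = ȳ − b·x̄ = 30.5325 − 2.112537·11.25 = 6.766460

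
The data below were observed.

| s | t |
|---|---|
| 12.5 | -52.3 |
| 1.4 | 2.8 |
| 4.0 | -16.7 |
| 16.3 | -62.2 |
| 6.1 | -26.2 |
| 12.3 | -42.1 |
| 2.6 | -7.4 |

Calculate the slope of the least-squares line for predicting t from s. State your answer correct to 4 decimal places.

-4.0922

n = 7, Σx = 55.2, Σy = -204.1, Σxy = -2427.38, Σx² = 635.16
Sxx = Σx² − (Σx)²/n = 635.16 − 435.291429 = 199.868571
Sxy = Σxy − (Σx)(Σy)/n = -2427.38 − (-1609.474286) = -817.905714
b = Sxy/Sxx = -817.905714/199.868571 = -4.092218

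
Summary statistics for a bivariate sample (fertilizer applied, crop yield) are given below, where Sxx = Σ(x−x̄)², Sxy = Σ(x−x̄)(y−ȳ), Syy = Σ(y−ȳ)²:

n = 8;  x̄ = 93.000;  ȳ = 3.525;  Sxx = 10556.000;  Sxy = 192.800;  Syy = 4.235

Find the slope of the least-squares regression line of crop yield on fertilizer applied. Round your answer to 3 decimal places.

0.018

b = Sxy/Sxx = 192.8/10556 = 0.018264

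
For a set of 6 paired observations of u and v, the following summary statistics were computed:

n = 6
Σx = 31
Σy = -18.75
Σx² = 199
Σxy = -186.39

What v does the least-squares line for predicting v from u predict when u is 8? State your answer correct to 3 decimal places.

-9.656

Sxx = Σx² − (Σx)²/n = 199 − 160.166667 = 38.833333
Sxy = Σxy − (Σx)(Σy)/n = -186.39 − (-96.875) = -89.515
b = Sxy/Sxx = -89.515/38.833333 = -2.305107
a = ȳ − b·x̄ = -3.125 − (-2.305107)·5.166667 = 8.784721
ŷ(8) = a + b·8 = 8.784721 + (-2.305107)·8 = -9.656137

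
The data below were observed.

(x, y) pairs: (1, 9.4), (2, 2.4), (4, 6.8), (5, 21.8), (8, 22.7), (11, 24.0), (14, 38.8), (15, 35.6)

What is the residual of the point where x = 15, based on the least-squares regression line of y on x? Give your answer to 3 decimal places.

-1.739

n = 8, Σx = 60, Σy = 161.5, Σxy = 1673.2, Σx² = 652
Sxx = Σx² − (Σx)²/n = 652 − 450 = 202
Sxy = Σxy − (Σx)(Σy)/n = 1673.2 − 1211.25 = 461.95
b = Sxy/Sxx = 461.95/202 = 2.286881
a = ȳ − b·x̄ = 20.1875 − 2.286881·7.5 = 3.035891
ŷ(15) = 3.035891 + 2.286881·15 = 37.339109
residual = y − ŷ = 35.6 − 37.339109 = -1.739109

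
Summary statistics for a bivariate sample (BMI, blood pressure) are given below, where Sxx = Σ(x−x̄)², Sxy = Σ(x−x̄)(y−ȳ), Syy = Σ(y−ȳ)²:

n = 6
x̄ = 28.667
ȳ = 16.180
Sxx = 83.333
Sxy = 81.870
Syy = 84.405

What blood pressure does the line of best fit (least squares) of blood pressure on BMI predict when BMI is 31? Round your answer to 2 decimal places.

18.47

b = Sxy/Sxx = 81.87/83.333 = 0.982444
a = ȳ − b·x̄ = 16.18 − 0.982444·28.667 = -11.983720
ŷ(31) = a + b·31 = -11.983720 + 0.982444·31 = 18.472042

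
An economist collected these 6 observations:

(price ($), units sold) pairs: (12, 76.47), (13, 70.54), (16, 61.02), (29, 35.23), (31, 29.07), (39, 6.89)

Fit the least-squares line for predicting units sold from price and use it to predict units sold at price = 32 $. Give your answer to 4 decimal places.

25.5731

n = 6, Σx = 140, Σy = 279.22, Σxy = 5002.53, Σx² = 3892
Sxx = Σx² − (Σx)²/n = 3892 − 3266.666667 = 625.333333
Sxy = Σxy − (Σx)(Σy)/n = 5002.53 − 6515.133333 = -1512.603333
b = Sxy/Sxx = -1512.603333/625.333333 = -2.418875
a = ȳ − b·x̄ = 46.536667 − (-2.418875)·23.333333 = 102.977090
ŷ(32) = a + b·32 = 102.977090 + (-2.418875)·32 = 25.573081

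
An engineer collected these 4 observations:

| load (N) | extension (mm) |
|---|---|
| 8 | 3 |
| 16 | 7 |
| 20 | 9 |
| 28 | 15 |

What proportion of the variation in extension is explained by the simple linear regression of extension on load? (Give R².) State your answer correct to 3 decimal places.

0.986

n = 4, Σx = 72, Σy = 34, Σxy = 736, Σx² = 1504, Σy² = 364
Sxx = Σx² − (Σx)²/n = 1504 − 1296 = 208
Sxy = Σxy − (Σx)(Σy)/n = 736 − 612 = 124
Syy = Σy² − (Σy)²/n = 364 − 289 = 75
R² = Sxy²/(Sxx·Syy) = (124)²/(208·75) = 0.985641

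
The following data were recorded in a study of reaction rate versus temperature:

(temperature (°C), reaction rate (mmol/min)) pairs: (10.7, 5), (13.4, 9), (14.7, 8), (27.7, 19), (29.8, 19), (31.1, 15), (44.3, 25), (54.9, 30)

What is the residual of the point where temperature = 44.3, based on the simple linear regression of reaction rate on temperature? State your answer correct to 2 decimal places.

n = 8, Σx = 226.6, Σy = 130, Σxy = 4605.2, Σx² = 8109.18
Sxx = Σx² − (Σx)²/n = 8109.18 − 6418.445 = 1690.735
Sxy = Σxy − (Σx)(Σy)/n = 4605.2 − 3682.25 = 922.95
b = Sxy/Sxx = 922.95/1690.735 = 0.545887
a = ȳ − b·x̄ = 16.25 − 0.545887·28.325 = 0.787755
ŷ(44.3) = 0.787755 + 0.545887·44.3 = 24.970542
residual = y − ŷ = 25 − 24.970542 = 0.029458

0.03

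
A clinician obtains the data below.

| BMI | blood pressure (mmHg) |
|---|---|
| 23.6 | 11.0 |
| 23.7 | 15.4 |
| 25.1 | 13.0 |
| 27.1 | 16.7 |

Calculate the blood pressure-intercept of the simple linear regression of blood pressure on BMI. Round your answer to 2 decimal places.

-10.71

n = 4, Σx = 99.5, Σy = 56.1, Σxy = 1403.45, Σx² = 2483.07
Sxx = Σx² − (Σx)²/n = 2483.07 − 2475.0625 = 8.0075
Sxy = Σxy − (Σx)(Σy)/n = 1403.45 − 1395.4875 = 7.9625
b = Sxy/Sxx = 7.9625/8.0075 = 0.994380
a = ȳ − b·x̄ = 14.025 − 0.994380·24.875 = -10.710209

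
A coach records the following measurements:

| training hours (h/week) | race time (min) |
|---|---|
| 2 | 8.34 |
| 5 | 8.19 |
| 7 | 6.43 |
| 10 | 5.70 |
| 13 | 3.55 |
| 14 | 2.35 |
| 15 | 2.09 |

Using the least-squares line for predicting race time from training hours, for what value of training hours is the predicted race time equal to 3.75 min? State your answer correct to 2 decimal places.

12.30

n = 7, Σx = 66, Σy = 36.65, Σxy = 270.04, Σx² = 768
Sxx = Σx² − (Σx)²/n = 768 − 622.285714 = 145.714286
Sxy = Σxy − (Σx)(Σy)/n = 270.04 − 345.557143 = -75.517143
b = Sxy/Sxx = -75.517143/145.714286 = -0.518255
a = ȳ − b·x̄ = 5.235714 − (-0.518255)·9.428571 = 10.122118
Set a + b·x = 3.75: x = (3.75 − 10.122118) / (-0.518255) = 12.295335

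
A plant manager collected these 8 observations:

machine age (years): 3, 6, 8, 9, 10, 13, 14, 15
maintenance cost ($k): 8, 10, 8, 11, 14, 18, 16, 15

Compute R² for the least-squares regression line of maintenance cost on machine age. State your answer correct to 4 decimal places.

0.7552

n = 8, Σx = 78, Σy = 100, Σxy = 1070, Σx² = 880, Σy² = 1350
Sxx = Σx² − (Σx)²/n = 880 − 760.5 = 119.5
Sxy = Σxy − (Σx)(Σy)/n = 1070 − 975 = 95
Syy = Σy² − (Σy)²/n = 1350 − 1250 = 100
R² = Sxy²/(Sxx·Syy) = (95)²/(119.5·100) = 0.755230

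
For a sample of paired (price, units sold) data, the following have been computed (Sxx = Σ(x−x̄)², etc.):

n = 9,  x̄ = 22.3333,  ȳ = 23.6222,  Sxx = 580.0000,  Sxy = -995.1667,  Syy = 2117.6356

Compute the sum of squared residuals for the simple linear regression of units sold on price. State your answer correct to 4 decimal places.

b = Sxy/Sxx = -995.1667/580 = -1.715805
SSE = Syy − b·Sxy = 2117.6356 − (-1.715805)·(-995.1667) = 410.123943

410.1239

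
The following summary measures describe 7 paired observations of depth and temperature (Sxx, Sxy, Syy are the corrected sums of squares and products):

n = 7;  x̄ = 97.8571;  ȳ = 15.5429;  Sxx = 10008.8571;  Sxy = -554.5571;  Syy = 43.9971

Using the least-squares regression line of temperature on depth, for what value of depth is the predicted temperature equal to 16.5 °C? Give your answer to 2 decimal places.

80.58

b = Sxy/Sxx = -554.5571/10008.8571 = -0.055407
a = ȳ − b·x̄ = 15.5429 − (-0.055407)·97.8571 = 20.964833
Set a + b·x = 16.5: x = (16.5 − 20.964833) / (-0.055407) = 80.582996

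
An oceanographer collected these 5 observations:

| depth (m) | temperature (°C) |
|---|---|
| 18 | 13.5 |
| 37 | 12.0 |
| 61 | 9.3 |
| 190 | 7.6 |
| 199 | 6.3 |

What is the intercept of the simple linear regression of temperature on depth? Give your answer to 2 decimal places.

n = 5, Σx = 505, Σy = 48.7, Σxy = 3952, Σx² = 81115
Sxx = Σx² − (Σx)²/n = 81115 − 51005 = 30110
Sxy = Σxy − (Σx)(Σy)/n = 3952 − 4918.7 = -966.7
b = Sxy/Sxx = -966.7/30110 = -0.032106
a = ȳ − b·x̄ = 9.74 − (-0.032106)·101 = 12.982667

12.98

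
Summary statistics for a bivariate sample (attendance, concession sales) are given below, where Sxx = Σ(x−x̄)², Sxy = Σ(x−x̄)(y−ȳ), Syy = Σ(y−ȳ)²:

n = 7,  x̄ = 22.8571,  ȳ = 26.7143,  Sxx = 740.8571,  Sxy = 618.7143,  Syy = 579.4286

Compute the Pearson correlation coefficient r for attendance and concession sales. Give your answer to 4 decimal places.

r = Sxy/√(Sxx·Syy) = 618.7143/√(429273.792253) = 618.7143/655.189890 = 0.944328

0.9443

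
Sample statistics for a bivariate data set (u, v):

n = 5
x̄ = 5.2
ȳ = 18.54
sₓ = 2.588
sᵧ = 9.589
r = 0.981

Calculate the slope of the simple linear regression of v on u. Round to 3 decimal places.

3.635

b = r · sᵧ/sₓ = 0.981 · 9.589/2.588 = 3.634779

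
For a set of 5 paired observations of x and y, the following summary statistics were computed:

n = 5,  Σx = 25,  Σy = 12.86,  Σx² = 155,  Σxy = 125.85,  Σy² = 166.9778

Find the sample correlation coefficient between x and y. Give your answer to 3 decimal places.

Sxx = Σx² − (Σx)²/n = 155 − 125 = 30
Sxy = Σxy − (Σx)(Σy)/n = 125.85 − 64.3 = 61.55
Syy = Σy² − (Σy)²/n = 166.9778 − 33.07592 = 133.90188
r = Sxy/√(Sxx·Syy) = 61.55/√(4017.0564) = 61.55/63.380252 = 0.971123

0.971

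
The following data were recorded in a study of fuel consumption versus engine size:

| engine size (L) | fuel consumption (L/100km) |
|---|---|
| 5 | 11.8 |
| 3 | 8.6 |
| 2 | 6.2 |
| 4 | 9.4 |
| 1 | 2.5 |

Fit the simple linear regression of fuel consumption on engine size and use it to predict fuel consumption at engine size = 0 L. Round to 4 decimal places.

1.1600

n = 5, Σx = 15, Σy = 38.5, Σxy = 137.3, Σx² = 55
Sxx = Σx² − (Σx)²/n = 55 − 45 = 10
Sxy = Σxy − (Σx)(Σy)/n = 137.3 − 115.5 = 21.8
b = Sxy/Sxx = 21.8/10 = 2.18
a = ȳ − b·x̄ = 7.7 − 2.18·3 = 1.16
ŷ(0) = a + b·0 = 1.16 + 2.18·0 = 1.16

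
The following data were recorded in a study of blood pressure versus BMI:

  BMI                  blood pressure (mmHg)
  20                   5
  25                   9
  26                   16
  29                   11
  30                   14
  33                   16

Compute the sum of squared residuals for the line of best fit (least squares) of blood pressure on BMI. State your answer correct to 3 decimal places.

33.887

n = 6, Σx = 163, Σy = 71, Σxy = 2008, Σx² = 4531, Σy² = 935
Sxx = Σx² − (Σx)²/n = 4531 − 4428.166667 = 102.833333
Sxy = Σxy − (Σx)(Σy)/n = 2008 − 1928.833333 = 79.166667
Syy = Σy² − (Σy)²/n = 935 − 840.166667 = 94.833333
b = Sxy/Sxx = 79.166667/102.833333 = 0.769854
SSE = Syy − b·Sxy = 94.833333 − 0.769854·79.166667 = 33.886548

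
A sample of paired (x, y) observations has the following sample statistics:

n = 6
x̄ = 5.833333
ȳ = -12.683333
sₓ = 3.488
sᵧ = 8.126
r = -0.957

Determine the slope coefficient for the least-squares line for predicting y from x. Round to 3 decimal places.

-2.230

b = r · sᵧ/sₓ = -0.957 · 8.126/3.488 = -2.229525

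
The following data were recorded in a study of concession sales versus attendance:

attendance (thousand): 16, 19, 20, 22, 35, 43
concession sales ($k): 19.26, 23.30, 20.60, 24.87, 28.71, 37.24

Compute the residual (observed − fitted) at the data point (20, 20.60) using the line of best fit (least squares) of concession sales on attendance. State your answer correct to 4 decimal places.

-1.6057

n = 6, Σx = 155, Σy = 153.98, Σxy = 4316.17, Σx² = 4575
Sxx = Σx² − (Σx)²/n = 4575 − 4004.166667 = 570.833333
Sxy = Σxy − (Σx)(Σy)/n = 4316.17 − 3977.816667 = 338.353333
b = Sxy/Sxx = 338.353333/570.833333 = 0.592736
a = ȳ − b·x̄ = 25.663333 − 0.592736·25.833333 = 10.350993
ŷ(20) = 10.350993 + 0.592736·20 = 22.205708
residual = y − ŷ = 20.60 − 22.205708 = -1.605708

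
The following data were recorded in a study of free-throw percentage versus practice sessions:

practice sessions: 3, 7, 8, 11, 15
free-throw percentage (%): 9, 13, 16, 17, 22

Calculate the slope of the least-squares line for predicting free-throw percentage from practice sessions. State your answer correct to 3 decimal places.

n = 5, Σx = 44, Σy = 77, Σxy = 763, Σx² = 468
Sxx = Σx² − (Σx)²/n = 468 − 387.2 = 80.8
Sxy = Σxy − (Σx)(Σy)/n = 763 − 677.6 = 85.4
b = Sxy/Sxx = 85.4/80.8 = 1.056931

1.057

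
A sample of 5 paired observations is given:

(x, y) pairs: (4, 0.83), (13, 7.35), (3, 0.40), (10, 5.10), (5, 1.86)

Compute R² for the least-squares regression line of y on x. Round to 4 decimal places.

n = 5, Σx = 35, Σy = 15.54, Σxy = 160.37, Σx² = 319, Σy² = 84.341
Sxx = Σx² − (Σx)²/n = 319 − 245 = 74
Sxy = Σxy − (Σx)(Σy)/n = 160.37 − 108.78 = 51.59
Syy = Σy² − (Σy)²/n = 84.341 − 48.29832 = 36.04268
R² = Sxy²/(Sxx·Syy) = (51.59)²/(74·36.04268) = 0.997889

0.9979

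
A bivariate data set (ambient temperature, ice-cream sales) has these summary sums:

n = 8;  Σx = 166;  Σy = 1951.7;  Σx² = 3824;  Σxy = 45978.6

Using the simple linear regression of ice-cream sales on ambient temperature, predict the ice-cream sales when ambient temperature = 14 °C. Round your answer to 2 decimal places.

146.48

Sxx = Σx² − (Σx)²/n = 3824 − 3444.5 = 379.5
Sxy = Σxy − (Σx)(Σy)/n = 45978.6 − 40497.775 = 5480.825
b = Sxy/Sxx = 5480.825/379.5 = 14.442227
a = ȳ − b·x̄ = 243.9625 − 14.442227·20.75 = -55.713702
ŷ(14) = a + b·14 = -55.713702 + 14.442227·14 = 146.477470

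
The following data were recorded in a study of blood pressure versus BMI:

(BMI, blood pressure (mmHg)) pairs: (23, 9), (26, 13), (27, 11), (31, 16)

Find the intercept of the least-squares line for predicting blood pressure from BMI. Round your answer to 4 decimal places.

-10.0076

n = 4, Σx = 107, Σy = 49, Σxy = 1338, Σx² = 2895
Sxx = Σx² − (Σx)²/n = 2895 − 2862.25 = 32.75
Sxy = Σxy − (Σx)(Σy)/n = 1338 − 1310.75 = 27.25
b = Sxy/Sxx = 27.25/32.75 = 0.832061
a = ȳ − b·x̄ = 12.25 − 0.832061·26.75 = -10.007634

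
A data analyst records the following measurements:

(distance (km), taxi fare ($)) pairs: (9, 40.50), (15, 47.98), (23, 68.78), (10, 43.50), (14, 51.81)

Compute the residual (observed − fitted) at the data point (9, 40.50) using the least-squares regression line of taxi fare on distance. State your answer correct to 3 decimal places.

0.148

n = 5, Σx = 71, Σy = 252.57, Σxy = 3826.48, Σx² = 1131
Sxx = Σx² − (Σx)²/n = 1131 − 1008.2 = 122.8
Sxy = Σxy − (Σx)(Σy)/n = 3826.48 − 3586.494 = 239.986
b = Sxy/Sxx = 239.986/122.8 = 1.954283
a = ȳ − b·x̄ = 50.514 − 1.954283·14.2 = 22.763176
ŷ(9) = 22.763176 + 1.954283·9 = 40.351726
residual = y − ŷ = 40.50 − 40.351726 = 0.148274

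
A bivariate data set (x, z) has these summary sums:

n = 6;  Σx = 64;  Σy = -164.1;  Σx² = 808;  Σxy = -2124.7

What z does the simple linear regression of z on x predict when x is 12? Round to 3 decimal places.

Sxx = Σx² − (Σx)²/n = 808 − 682.666667 = 125.333333
Sxy = Σxy − (Σx)(Σy)/n = -2124.7 − (-1750.4) = -374.3
b = Sxy/Sxx = -374.3/125.333333 = -2.986436
a = ȳ − b·x̄ = -27.35 − (-2.986436)·10.666667 = 4.505319
ŷ(12) = a + b·12 = 4.505319 + (-2.986436)·12 = -31.331915

-31.332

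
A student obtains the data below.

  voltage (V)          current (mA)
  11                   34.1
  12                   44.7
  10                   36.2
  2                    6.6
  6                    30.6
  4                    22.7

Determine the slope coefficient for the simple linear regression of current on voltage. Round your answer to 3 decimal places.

2.986

n = 6, Σx = 45, Σy = 174.9, Σxy = 1561.1, Σx² = 421
Sxx = Σx² − (Σx)²/n = 421 − 337.5 = 83.5
Sxy = Σxy − (Σx)(Σy)/n = 1561.1 − 1311.75 = 249.35
b = Sxy/Sxx = 249.35/83.5 = 2.986228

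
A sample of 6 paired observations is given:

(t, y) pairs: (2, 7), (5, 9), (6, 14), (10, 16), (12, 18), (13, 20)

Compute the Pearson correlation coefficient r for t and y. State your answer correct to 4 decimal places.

0.9679

n = 6, Σx = 48, Σy = 84, Σxy = 779, Σx² = 478, Σy² = 1306
Sxx = Σx² − (Σx)²/n = 478 − 384 = 94
Sxy = Σxy − (Σx)(Σy)/n = 779 − 672 = 107
Syy = Σy² − (Σy)²/n = 1306 − 1176 = 130
r = Sxy/√(Sxx·Syy) = 107/√(12220) = 107/110.544109 = 0.967939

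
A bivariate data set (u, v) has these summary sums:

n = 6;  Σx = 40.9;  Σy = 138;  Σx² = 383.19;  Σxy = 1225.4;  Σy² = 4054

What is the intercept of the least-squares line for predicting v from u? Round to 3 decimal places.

4.409

Sxx = Σx² − (Σx)²/n = 383.19 − 278.801667 = 104.388333
Sxy = Σxy − (Σx)(Σy)/n = 1225.4 − 940.7 = 284.7
b = Sxy/Sxx = 284.7/104.388333 = 2.727316
a = ȳ − b·x̄ = 23 − 2.727316·6.816667 = 4.408794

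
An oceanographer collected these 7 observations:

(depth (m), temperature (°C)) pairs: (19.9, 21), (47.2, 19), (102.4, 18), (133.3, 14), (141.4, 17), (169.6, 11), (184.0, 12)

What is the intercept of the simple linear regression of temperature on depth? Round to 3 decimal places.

22.380

n = 7, Σx = 797.8, Σy = 112, Σxy = 11501.5, Σx² = 113492.62
Sxx = Σx² − (Σx)²/n = 113492.62 − 90926.405714 = 22566.214286
Sxy = Σxy − (Σx)(Σy)/n = 11501.5 − 12764.8 = -1263.3
b = Sxy/Sxx = -1263.3/22566.214286 = -0.055982
a = ȳ − b·x̄ = 16 − (-0.055982)·113.971429 = 22.380339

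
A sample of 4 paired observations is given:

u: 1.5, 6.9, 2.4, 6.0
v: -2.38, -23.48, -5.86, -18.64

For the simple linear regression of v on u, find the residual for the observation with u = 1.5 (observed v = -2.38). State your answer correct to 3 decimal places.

n = 4, Σx = 16.8, Σy = -50.36, Σxy = -291.486, Σx² = 91.62
Sxx = Σx² − (Σx)²/n = 91.62 − 70.56 = 21.06
Sxy = Σxy − (Σx)(Σy)/n = -291.486 − (-211.512) = -79.974
b = Sxy/Sxx = -79.974/21.06 = -3.797436
a = ȳ − b·x̄ = -12.59 − (-3.797436)·4.2 = 3.359231
ŷ(1.5) = 3.359231 + (-3.797436)·1.5 = -2.336923
residual = y − ŷ = -2.38 − (-2.336923) = -0.043077

-0.043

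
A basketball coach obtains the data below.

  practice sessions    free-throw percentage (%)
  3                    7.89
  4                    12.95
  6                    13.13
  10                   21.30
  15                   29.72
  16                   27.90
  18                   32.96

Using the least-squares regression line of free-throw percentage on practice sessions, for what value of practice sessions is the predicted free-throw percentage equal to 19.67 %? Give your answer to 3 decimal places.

n = 7, Σx = 72, Σy = 145.85, Σxy = 1852.73, Σx² = 966
Sxx = Σx² − (Σx)²/n = 966 − 740.571429 = 225.428571
Sxy = Σxy − (Σx)(Σy)/n = 1852.73 − 1500.171429 = 352.558571
b = Sxy/Sxx = 352.558571/225.428571 = 1.563948
a = ȳ − b·x̄ = 20.835714 − 1.563948·10.285714 = 4.749392
Set a + b·x = 19.67: x = (19.67 − 4.749392) / 1.563948 = 9.540348

9.540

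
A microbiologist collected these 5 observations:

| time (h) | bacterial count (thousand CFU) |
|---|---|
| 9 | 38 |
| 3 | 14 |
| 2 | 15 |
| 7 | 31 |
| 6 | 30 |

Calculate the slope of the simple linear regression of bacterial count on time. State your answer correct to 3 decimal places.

n = 5, Σx = 27, Σy = 128, Σxy = 811, Σx² = 179
Sxx = Σx² − (Σx)²/n = 179 − 145.8 = 33.2
Sxy = Σxy − (Σx)(Σy)/n = 811 − 691.2 = 119.8
b = Sxy/Sxx = 119.8/33.2 = 3.608434

3.608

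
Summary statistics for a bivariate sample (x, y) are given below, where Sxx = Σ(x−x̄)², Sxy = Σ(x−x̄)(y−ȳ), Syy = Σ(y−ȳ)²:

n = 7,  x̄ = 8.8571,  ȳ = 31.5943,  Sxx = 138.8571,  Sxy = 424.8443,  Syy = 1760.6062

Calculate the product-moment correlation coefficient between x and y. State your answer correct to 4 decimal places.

r = Sxy/√(Sxx·Syy) = 424.8443/√(244472.671174) = 424.8443/494.441777 = 0.859240

0.8592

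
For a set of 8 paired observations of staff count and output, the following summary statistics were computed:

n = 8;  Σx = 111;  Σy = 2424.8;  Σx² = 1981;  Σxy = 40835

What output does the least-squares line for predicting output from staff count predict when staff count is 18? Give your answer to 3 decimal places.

Sxx = Σx² − (Σx)²/n = 1981 − 1540.125 = 440.875
Sxy = Σxy − (Σx)(Σy)/n = 40835 − 33644.1 = 7190.9
b = Sxy/Sxx = 7190.9/440.875 = 16.310519
a = ȳ − b·x̄ = 303.1 − 16.310519·13.875 = 76.791551
ŷ(18) = a + b·18 = 76.791551 + 16.310519·18 = 370.380890

370.381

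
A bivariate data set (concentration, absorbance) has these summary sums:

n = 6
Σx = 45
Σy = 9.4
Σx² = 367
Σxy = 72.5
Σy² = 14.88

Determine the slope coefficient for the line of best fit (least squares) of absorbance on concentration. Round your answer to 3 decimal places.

Sxx = Σx² − (Σx)²/n = 367 − 337.5 = 29.5
Sxy = Σxy − (Σx)(Σy)/n = 72.5 − 70.5 = 2
b = Sxy/Sxx = 2/29.5 = 0.067797

0.068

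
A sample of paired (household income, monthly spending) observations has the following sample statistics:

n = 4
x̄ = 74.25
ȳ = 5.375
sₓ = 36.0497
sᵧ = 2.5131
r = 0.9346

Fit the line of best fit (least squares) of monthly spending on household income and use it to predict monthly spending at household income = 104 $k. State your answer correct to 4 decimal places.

7.3133

b = r · sᵧ/sₓ = 0.9346 · 2.5131/36.0497 = 0.065153
a = ȳ − b·x̄ = 5.375 − 0.065153·74.25 = 0.537396
ŷ(104) = a + b·104 = 0.537396 + 0.065153·104 = 7.313299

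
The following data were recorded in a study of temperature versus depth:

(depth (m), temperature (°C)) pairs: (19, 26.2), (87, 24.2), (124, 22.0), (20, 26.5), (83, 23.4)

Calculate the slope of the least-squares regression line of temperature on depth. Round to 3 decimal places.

-0.041

n = 5, Σx = 333, Σy = 122.3, Σxy = 7803.4, Σx² = 30595
Sxx = Σx² − (Σx)²/n = 30595 − 22177.8 = 8417.2
Sxy = Σxy − (Σx)(Σy)/n = 7803.4 − 8145.18 = -341.78
b = Sxy/Sxx = -341.78/8417.2 = -0.040605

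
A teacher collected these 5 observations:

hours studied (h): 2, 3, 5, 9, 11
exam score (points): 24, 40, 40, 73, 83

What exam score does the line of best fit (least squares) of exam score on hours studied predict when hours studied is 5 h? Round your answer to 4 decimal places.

n = 5, Σx = 30, Σy = 260, Σxy = 1938, Σx² = 240
Sxx = Σx² − (Σx)²/n = 240 − 180 = 60
Sxy = Σxy − (Σx)(Σy)/n = 1938 − 1560 = 378
b = Sxy/Sxx = 378/60 = 6.3
a = ȳ − b·x̄ = 52 − 6.3·6 = 14.2
ŷ(5) = a + b·5 = 14.2 + 6.3·5 = 45.7

45.7000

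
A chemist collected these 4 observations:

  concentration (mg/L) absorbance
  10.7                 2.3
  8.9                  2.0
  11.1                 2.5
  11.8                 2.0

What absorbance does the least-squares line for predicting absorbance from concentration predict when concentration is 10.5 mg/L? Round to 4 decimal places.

n = 4, Σx = 42.5, Σy = 8.8, Σxy = 93.76, Σx² = 456.15
Sxx = Σx² − (Σx)²/n = 456.15 − 451.5625 = 4.5875
Sxy = Σxy − (Σx)(Σy)/n = 93.76 − 93.5 = 0.26
b = Sxy/Sxx = 0.26/4.5875 = 0.056676
a = ȳ − b·x̄ = 2.2 − 0.056676·10.625 = 1.597820
ŷ(10.5) = a + b·10.5 = 1.597820 + 0.056676·10.5 = 2.192916

2.1929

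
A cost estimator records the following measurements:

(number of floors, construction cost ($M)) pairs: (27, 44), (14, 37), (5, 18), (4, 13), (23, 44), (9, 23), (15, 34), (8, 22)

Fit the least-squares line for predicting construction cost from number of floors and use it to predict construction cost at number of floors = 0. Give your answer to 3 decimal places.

11.350

n = 8, Σx = 105, Σy = 235, Σxy = 3753, Σx² = 1865
Sxx = Σx² − (Σx)²/n = 1865 − 1378.125 = 486.875
Sxy = Σxy − (Σx)(Σy)/n = 3753 − 3084.375 = 668.625
b = Sxy/Sxx = 668.625/486.875 = 1.373299
a = ȳ − b·x̄ = 29.375 − 1.373299·13.125 = 11.350449
ŷ(0) = a + b·0 = 11.350449 + 1.373299·0 = 11.350449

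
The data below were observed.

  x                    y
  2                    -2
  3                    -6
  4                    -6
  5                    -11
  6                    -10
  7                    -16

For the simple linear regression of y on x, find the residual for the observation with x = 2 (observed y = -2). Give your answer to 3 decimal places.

n = 6, Σx = 27, Σy = -51, Σxy = -273, Σx² = 139
Sxx = Σx² − (Σx)²/n = 139 − 121.5 = 17.5
Sxy = Σxy − (Σx)(Σy)/n = -273 − (-229.5) = -43.5
b = Sxy/Sxx = -43.5/17.5 = -2.485714
a = ȳ − b·x̄ = -8.5 − (-2.485714)·4.5 = 2.685714
ŷ(2) = 2.685714 + (-2.485714)·2 = -2.285714
residual = y − ŷ = -2 − (-2.285714) = 0.285714

0.286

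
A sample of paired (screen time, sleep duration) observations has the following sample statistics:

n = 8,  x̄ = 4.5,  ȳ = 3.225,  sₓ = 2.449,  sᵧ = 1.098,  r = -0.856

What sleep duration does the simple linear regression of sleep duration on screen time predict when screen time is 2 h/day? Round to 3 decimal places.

4.184

b = r · sᵧ/sₓ = -0.856 · 1.098/2.449 = -0.383784
a = ȳ − b·x̄ = 3.225 − (-0.383784)·4.5 = 4.952030
ŷ(2) = a + b·2 = 4.952030 + (-0.383784)·2 = 4.184461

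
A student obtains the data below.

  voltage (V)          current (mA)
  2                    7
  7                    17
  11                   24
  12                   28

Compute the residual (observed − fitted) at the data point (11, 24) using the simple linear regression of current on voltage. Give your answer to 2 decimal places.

-1.05

n = 4, Σx = 32, Σy = 76, Σxy = 733, Σx² = 318
Sxx = Σx² − (Σx)²/n = 318 − 256 = 62
Sxy = Σxy − (Σx)(Σy)/n = 733 − 608 = 125
b = Sxy/Sxx = 125/62 = 2.016129
a = ȳ − b·x̄ = 19 − 2.016129·8 = 2.870968
ŷ(11) = 2.870968 + 2.016129·11 = 25.048387
residual = y − ŷ = 24 − 25.048387 = -1.048387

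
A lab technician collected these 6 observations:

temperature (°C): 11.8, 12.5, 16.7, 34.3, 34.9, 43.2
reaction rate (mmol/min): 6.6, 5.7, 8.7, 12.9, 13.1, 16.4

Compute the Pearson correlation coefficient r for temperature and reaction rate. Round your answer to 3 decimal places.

0.989

n = 6, Σx = 153.4, Σy = 63.4, Σxy = 1902.56, Σx² = 4835.12, Σy² = 758.72
Sxx = Σx² − (Σx)²/n = 4835.12 − 3921.926667 = 913.193333
Sxy = Σxy − (Σx)(Σy)/n = 1902.56 − 1620.926667 = 281.633333
Syy = Σy² − (Σy)²/n = 758.72 − 669.926667 = 88.793333
r = Sxy/√(Sxx·Syy) = 281.633333/√(81085.480044) = 281.633333/284.755123 = 0.989037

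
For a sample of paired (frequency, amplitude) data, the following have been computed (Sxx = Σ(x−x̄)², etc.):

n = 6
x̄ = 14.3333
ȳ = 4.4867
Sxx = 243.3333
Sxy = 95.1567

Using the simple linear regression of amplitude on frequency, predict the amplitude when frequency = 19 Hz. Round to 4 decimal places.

6.3116

b = Sxy/Sxx = 95.1567/243.3333 = 0.391055
a = ȳ − b·x̄ = 4.4867 − 0.391055·14.3333 = -1.118408
ŷ(19) = a + b·19 = -1.118408 + 0.391055·19 = 6.311636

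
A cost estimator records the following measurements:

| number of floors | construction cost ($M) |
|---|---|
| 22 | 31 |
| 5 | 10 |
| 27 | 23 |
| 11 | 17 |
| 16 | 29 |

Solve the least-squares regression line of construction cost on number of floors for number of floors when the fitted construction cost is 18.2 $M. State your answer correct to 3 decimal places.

n = 5, Σx = 81, Σy = 110, Σxy = 2004, Σx² = 1615
Sxx = Σx² − (Σx)²/n = 1615 − 1312.2 = 302.8
Sxy = Σxy − (Σx)(Σy)/n = 2004 − 1782 = 222
b = Sxy/Sxx = 222/302.8 = 0.733157
a = ȳ − b·x̄ = 22 − 0.733157·16.2 = 10.122853
Set a + b·x = 18.2: x = (18.2 − 10.122853) / 0.733157 = 11.016937

11.017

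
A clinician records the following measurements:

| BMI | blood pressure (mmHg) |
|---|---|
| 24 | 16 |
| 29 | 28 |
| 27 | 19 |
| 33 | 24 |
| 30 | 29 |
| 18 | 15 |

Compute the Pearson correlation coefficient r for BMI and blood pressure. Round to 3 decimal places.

n = 6, Σx = 161, Σy = 131, Σxy = 3641, Σx² = 4459, Σy² = 3043
Sxx = Σx² − (Σx)²/n = 4459 − 4320.166667 = 138.833333
Sxy = Σxy − (Σx)(Σy)/n = 3641 − 3515.166667 = 125.833333
Syy = Σy² − (Σy)²/n = 3043 − 2860.166667 = 182.833333
r = Sxy/√(Sxx·Syy) = 125.833333/√(25383.361111) = 125.833333/159.321565 = 0.789807

0.790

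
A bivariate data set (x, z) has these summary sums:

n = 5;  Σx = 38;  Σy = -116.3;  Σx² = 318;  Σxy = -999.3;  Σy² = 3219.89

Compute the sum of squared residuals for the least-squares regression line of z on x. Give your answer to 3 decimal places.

Sxx = Σx² − (Σx)²/n = 318 − 288.8 = 29.2
Sxy = Σxy − (Σx)(Σy)/n = -999.3 − (-883.88) = -115.42
Syy = Σy² − (Σy)²/n = 3219.89 − 2705.138 = 514.752
b = Sxy/Sxx = -115.42/29.2 = -3.952740
SSE = Syy − b·Sxy = 514.752 − (-3.952740)·(-115.42) = 58.526781

58.527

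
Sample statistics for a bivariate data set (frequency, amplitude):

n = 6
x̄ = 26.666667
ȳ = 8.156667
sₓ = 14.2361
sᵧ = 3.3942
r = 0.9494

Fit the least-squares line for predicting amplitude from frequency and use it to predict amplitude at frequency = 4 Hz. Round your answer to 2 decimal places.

3.03

b = r · sᵧ/sₓ = 0.9494 · 3.3942/14.2361 = 0.226358
a = ȳ − b·x̄ = 8.156667 − 0.226358·26.666667 = 2.120457
ŷ(4) = a + b·4 = 2.120457 + 0.226358·4 = 3.025888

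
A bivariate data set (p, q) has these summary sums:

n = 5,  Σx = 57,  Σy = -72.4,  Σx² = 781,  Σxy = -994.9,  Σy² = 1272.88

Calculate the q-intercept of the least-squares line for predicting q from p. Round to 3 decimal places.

0.251

Sxx = Σx² − (Σx)²/n = 781 − 649.8 = 131.2
Sxy = Σxy − (Σx)(Σy)/n = -994.9 − (-825.36) = -169.54
b = Sxy/Sxx = -169.54/131.2 = -1.292226
a = ȳ − b·x̄ = -14.48 − (-1.292226)·11.4 = 0.251372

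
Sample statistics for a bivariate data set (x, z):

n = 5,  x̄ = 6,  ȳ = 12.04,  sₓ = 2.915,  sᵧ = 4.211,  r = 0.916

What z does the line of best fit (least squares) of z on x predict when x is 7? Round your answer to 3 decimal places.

13.363

b = r · sᵧ/sₓ = 0.916 · 4.211/2.915 = 1.323251
a = ȳ − b·x̄ = 12.04 − 1.323251·6 = 4.100495
ŷ(7) = a + b·7 = 4.100495 + 1.323251·7 = 13.363251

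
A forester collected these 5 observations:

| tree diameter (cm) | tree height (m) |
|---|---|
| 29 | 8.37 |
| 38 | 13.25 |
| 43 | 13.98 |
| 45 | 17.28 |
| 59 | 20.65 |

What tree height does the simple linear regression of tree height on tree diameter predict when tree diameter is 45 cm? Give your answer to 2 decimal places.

15.60

n = 5, Σx = 214, Σy = 73.53, Σxy = 3343.32, Σx² = 9640
Sxx = Σx² − (Σx)²/n = 9640 − 9159.2 = 480.8
Sxy = Σxy − (Σx)(Σy)/n = 3343.32 − 3147.084 = 196.236
b = Sxy/Sxx = 196.236/480.8 = 0.408145
a = ȳ − b·x̄ = 14.706 − 0.408145·42.8 = -2.762596
ŷ(45) = a + b·45 = -2.762596 + 0.408145·45 = 15.603918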